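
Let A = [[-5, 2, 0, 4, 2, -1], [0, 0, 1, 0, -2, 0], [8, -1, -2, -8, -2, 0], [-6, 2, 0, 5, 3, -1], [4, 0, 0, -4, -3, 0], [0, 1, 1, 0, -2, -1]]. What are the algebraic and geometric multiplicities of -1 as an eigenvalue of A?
algebraic multiplicity 6, geometric multiplicity 3

The characteristic polynomial is (x + 1)^6, so the factor x + 1 appears with exponent 6: the algebraic multiplicity is 6.

rank(A + I) = 3, so the eigenspace has dimension 6 - 3 = 3: the geometric multiplicity is 3.

Since 3 < 6, A is not diagonalizable.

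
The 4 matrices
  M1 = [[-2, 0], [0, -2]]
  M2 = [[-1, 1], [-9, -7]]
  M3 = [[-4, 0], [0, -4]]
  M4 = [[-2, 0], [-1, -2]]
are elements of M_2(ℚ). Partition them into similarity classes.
Characteristic polynomials: χ_{M1} = (x + 2)^2, χ_{M2} = (x + 4)^2, χ_{M3} = (x + 4)^2, χ_{M4} = (x + 2)^2.

{M1}: invariant factors x + 2, x + 2.

{M2}: invariant factors (x + 4)^2.

{M3}: invariant factors x + 4, x + 4.

{M4}: invariant factors (x + 2)^2.

Matrices are similar if and only if their invariant-factor lists agree; the partition into similarity classes is {M1}, {M2}, {M3}, {M4}.

4 classes: {M1}, {M2}, {M3}, {M4}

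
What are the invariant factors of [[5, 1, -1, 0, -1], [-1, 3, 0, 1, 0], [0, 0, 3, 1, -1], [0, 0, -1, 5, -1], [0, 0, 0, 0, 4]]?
x - 4, (x - 4)^2, (x - 4)^2

The Jordan structure of A has elementary divisors (x - 4)^2, (x - 4)^2, (x - 4). Arranging the block sizes at each eigenvalue in decreasing order and taking row products gives the invariant factors.

Invariant factors (smallest first, each dividing the next): x - 4, (x - 4)^2, (x - 4)^2.

Check: the last factor (x - 4)^2 is the minimal polynomial, and the product (x - 4)^5 is the characteristic polynomial.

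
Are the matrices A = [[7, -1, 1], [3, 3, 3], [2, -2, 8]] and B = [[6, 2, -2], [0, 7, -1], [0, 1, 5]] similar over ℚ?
Two matrices over a field are similar if and only if they have the same invariant factors.

Both A and B have characteristic polynomial (x - 6)^3 and minimal polynomial (x - 6)^2. Computing further, both have invariant factors x - 6, (x - 6)^2. Hence A and B are similar.

Yes.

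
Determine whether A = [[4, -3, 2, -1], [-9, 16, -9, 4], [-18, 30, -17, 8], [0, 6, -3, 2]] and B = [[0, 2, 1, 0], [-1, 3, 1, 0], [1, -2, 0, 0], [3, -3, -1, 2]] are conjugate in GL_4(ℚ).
Yes.

Two matrices over a field are similar if and only if they have the same invariant factors.

Both A and B have characteristic polynomial (x - 2)(x - 1)^3 and minimal polynomial (x - 2)(x - 1)^2. Computing further, both have invariant factors x - 1, (x - 2)(x - 1)^2. Hence A and B are similar.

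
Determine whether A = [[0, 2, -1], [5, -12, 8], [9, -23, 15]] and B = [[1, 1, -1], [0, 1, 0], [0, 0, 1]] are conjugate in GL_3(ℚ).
Both have characteristic polynomial (x - 1)^3, but the minimal polynomial of A is (x - 1)^3 while the minimal polynomial of B is (x - 1)^2. The minimal polynomial is a similarity invariant, so A and B are not similar.

No.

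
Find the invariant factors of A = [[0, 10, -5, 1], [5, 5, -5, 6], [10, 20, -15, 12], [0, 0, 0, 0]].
The Jordan structure of A has elementary divisors (x + 5), (x + 5), x^2. Arranging the block sizes at each eigenvalue in decreasing order and taking row products gives the invariant factors.

Invariant factors (smallest first, each dividing the next): x + 5, x^2(x + 5).

Check: the last factor x^2(x + 5) is the minimal polynomial, and the product x^2(x + 5)^2 is the characteristic polynomial.

x + 5, x^2(x + 5)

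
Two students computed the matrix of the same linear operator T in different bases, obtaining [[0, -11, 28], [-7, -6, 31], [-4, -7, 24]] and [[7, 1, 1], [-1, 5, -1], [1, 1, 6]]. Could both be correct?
Yes.

Two matrices over a field are similar if and only if they have the same invariant factors.

Both A and B have characteristic polynomial (x - 6)^3 and minimal polynomial (x - 6)^3. Computing further, both have invariant factors (x - 6)^3. Hence A and B are similar.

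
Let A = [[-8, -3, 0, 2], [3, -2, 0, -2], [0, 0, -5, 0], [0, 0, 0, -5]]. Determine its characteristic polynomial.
xI - A = [[x + 8, 3, 0, -2], [-3, x + 2, 0, 2], [0, 0, x + 5, 0], [0, 0, 0, x + 5]].

Expanding det(xI - A) along the first row:
det(xI - A) = + (x + 8)·det([[x + 2, 0, 2], [0, x + 5, 0], [0, 0, x + 5]]) - (3)·det([[-3, 0, 2], [0, x + 5, 0], [0, 0, x + 5]]) + (0)·det([[-3, x + 2, 2], [0, 0, 0], [0, 0, x + 5]]) - (-2)·det([[-3, x + 2, 0], [0, 0, x + 5], [0, 0, 0]]).

Evaluating gives χ_A(x) = x^4 + 20x^3 + 150x^2 + 500x + 625 = (x + 5)^4.

χ_A(x) = (x + 5)^4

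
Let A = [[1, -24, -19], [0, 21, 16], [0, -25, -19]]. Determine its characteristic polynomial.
xI - A = [[x - 1, 24, 19], [0, x - 21, -16], [0, 25, x + 19]].

Expanding det(xI - A) along the first row:
det(xI - A) = + (x - 1)·det([[x - 21, -16], [25, x + 19]]) - (24)·det([[0, -16], [0, x + 19]]) + (19)·det([[0, x - 21], [0, 25]]).

Evaluating gives χ_A(x) = x^3 - 3x^2 + 3x - 1 = (x - 1)^3.

χ_A(x) = (x - 1)^3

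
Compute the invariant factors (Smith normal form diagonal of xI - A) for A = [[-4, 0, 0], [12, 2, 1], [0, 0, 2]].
The Jordan structure of A has elementary divisors (x + 4), (x - 2)^2. Arranging the block sizes at each eigenvalue in decreasing order and taking row products gives the invariant factors.

Invariant factors (smallest first, each dividing the next): (x - 2)^2(x + 4).

Check: the last factor (x - 2)^2(x + 4) is the minimal polynomial, and the product (x - 2)^2(x + 4) is the characteristic polynomial.

(x - 2)^2(x + 4)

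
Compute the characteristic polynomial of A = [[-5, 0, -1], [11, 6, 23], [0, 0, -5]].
xI - A = [[x + 5, 0, 1], [-11, x - 6, -23], [0, 0, x + 5]].

Expanding det(xI - A) along the first row:
det(xI - A) = + (x + 5)·det([[x - 6, -23], [0, x + 5]]) - (0)·det([[-11, -23], [0, x + 5]]) + (1)·det([[-11, x - 6], [0, 0]]).

Evaluating gives χ_A(x) = x^3 + 4x^2 - 35x - 150 = (x - 6)(x + 5)^2.

χ_A(x) = (x - 6)(x + 5)^2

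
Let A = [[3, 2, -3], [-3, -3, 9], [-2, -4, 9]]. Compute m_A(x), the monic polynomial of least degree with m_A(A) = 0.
m_A(x) = (x - 3)^3

The characteristic polynomial factors as (x - 3)^3. The minimal polynomial is ∏(x - λ)^{k_λ} where k_λ is the size of the largest Jordan block at λ.

For λ = 3: rank(A - 3I) = 2, and the largest Jordan block has size 3 (the smallest k with rank((A - 3I)^k) = rank((A - 3I)^(k+1))).

So m_A(x) = (x - 3)^3.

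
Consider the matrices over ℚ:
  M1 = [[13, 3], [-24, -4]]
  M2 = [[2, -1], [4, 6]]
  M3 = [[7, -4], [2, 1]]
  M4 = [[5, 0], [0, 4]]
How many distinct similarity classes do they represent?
Characteristic polynomials: χ_{M1} = (x - 5)(x - 4), χ_{M2} = (x - 4)^2, χ_{M3} = (x - 5)(x - 3), χ_{M4} = (x - 5)(x - 4).

{M1, M4}: invariant factors (x - 5)(x - 4).

{M2}: invariant factors (x - 4)^2.

{M3}: invariant factors (x - 5)(x - 3).

Matrices are similar if and only if their invariant-factor lists agree; the partition into similarity classes is {M1, M4}, {M2}, {M3}.

3 classes: {M1, M4}, {M2}, {M3}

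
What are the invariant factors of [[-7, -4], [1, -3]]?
The Jordan structure of A has elementary divisors (x + 5)^2. Arranging the block sizes at each eigenvalue in decreasing order and taking row products gives the invariant factors.

Invariant factors (smallest first, each dividing the next): (x + 5)^2.

Check: the last factor (x + 5)^2 is the minimal polynomial, and the product (x + 5)^2 is the characteristic polynomial.

(x + 5)^2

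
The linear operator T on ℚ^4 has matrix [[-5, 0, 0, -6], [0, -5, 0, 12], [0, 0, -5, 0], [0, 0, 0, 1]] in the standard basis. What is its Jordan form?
J = [[-5, 0, 0, 0], [0, -5, 0, 0], [0, 0, -5, 0], [0, 0, 0, 1]]

The characteristic polynomial is det(xI - A) = (x - 1)(x + 5)^3, so the eigenvalues are -5 (algebraic multiplicity 3), 1 (algebraic multiplicity 1).

For λ = -5: rank(A + 5I) = 1. The eigenspace has dimension 4 - 1 = 3, so there are 3 Jordan blocks; the rank sequence gives block sizes [1, 1, 1].

For λ = 1: algebraic multiplicity 1 gives one 1×1 block.

Assembling the blocks gives the Jordan form J above.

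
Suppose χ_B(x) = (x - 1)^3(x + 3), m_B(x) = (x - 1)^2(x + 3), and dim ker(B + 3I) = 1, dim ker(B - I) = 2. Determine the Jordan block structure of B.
λ = -3: algebraic multiplicity 1 (exponent in χ_B), largest block size 1 (exponent in m_B), 1 block (geometric multiplicity). This forces block sizes [1].
λ = 1: algebraic multiplicity 3 (exponent in χ_B), largest block size 2 (exponent in m_B), 2 blocks (geometric multiplicity). These force block sizes [2, 1].

Jordan blocks: (-3, 1), (1, 2), (1, 1)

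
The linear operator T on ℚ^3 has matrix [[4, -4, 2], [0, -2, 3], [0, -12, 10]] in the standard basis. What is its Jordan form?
J = [[4, 1, 0], [0, 4, 0], [0, 0, 4]]

The characteristic polynomial is det(xI - A) = (x - 4)^3, so the eigenvalues are 4 (algebraic multiplicity 3).

For λ = 4: rank(A - 4I) = 1, rank((A - 4I)^2) = 0. The eigenspace has dimension 3 - 1 = 2, so there are 2 Jordan blocks; the rank sequence gives block sizes [2, 1].

Assembling the blocks gives the Jordan form J above.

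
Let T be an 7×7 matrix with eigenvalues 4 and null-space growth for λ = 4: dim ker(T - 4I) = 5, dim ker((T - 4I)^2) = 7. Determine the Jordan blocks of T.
λ = 4: successive nullity increments [5, 2] count blocks of size ≥ k; block sizes are [2, 2, 1, 1, 1].

Jordan blocks: (4, 2), (4, 2), (4, 1), (4, 1), (4, 1)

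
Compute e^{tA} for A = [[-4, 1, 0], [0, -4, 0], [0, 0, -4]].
A has Jordan form J = [[-4, 1, 0], [0, -4, 0], [0, 0, -4]] with A = PJP^{-1}, so e^{tA} = P e^{tJ} P^{-1}.

For a Jordan block J_k(λ), e^{tJ_k(λ)} = e^{λt} · (I + tN + t^2 N^2/2! + ... + t^{k-1} N^{k-1}/(k-1)!) where N is the nilpotent superdiagonal part.

Assembling the blocks and conjugating back gives the entries of e^{tA} as shown above.

e^{tA} = [[e^{-4*t}, t*e^{-4*t}, 0], [0, e^{-4*t}, 0], [0, 0, e^{-4*t}]]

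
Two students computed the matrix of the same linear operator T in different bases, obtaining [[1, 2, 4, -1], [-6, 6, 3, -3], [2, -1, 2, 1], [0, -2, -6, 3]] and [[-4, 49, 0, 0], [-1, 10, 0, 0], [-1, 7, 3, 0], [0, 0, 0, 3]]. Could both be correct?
No.

Both have characteristic polynomial (x - 3)^4 and minimal polynomial (x - 3)^2. But rank(A - 3I) = 2 for A while rank(B - 3I) = 1 for B, so the number of Jordan blocks at λ = 3 differs. A and B are not similar.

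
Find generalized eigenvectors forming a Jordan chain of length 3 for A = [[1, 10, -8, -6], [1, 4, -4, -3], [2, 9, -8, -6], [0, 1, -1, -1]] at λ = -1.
We seek v_1 ∈ ker((A + I)^3) \ ker((A + I)^2), then set v_{i+1} = (A + I) v_i.

One such chain is v_1 = [[0, -1, -1, 0]]^T, v_2 = [[-2, -1, -2, 0]]^T, v_3 = [[2, 1, 1, 1]]^T. Check: (A + I) v_3 = [[0, 0, 0, 0]]^T = 0.

v_1 = [[0, -1, -1, 0]]^T, v_2 = [[-2, -1, -2, 0]]^T, v_3 = [[2, 1, 1, 1]]^T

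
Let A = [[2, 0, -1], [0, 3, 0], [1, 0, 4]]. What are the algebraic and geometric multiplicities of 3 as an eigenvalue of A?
algebraic multiplicity 3, geometric multiplicity 2

The characteristic polynomial is (x - 3)^3, so the factor x - 3 appears with exponent 3: the algebraic multiplicity is 3.

rank(A - 3I) = 1, so the eigenspace has dimension 3 - 1 = 2: the geometric multiplicity is 2.

Since 2 < 3, A is not diagonalizable.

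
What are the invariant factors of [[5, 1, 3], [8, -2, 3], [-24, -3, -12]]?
The Jordan structure of A has elementary divisors (x + 3)^2, (x + 3). Arranging the block sizes at each eigenvalue in decreasing order and taking row products gives the invariant factors.

Invariant factors (smallest first, each dividing the next): x + 3, (x + 3)^2.

Check: the last factor (x + 3)^2 is the minimal polynomial, and the product (x + 3)^3 is the characteristic polynomial.

x + 3, (x + 3)^2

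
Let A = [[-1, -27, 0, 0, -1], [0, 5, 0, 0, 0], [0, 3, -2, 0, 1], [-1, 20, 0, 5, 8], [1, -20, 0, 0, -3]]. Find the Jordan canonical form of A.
The characteristic polynomial is det(xI - A) = (x - 5)^2(x + 2)^3, so the eigenvalues are -2 (algebraic multiplicity 3), 5 (algebraic multiplicity 2).

For λ = -2: rank(A + 2I) = 4, rank((A + 2I)^2) = 3, rank((A + 2I)^3) = 2. The eigenspace has dimension 5 - 4 = 1, so there is 1 Jordan block; the rank sequence gives block sizes [3].

For λ = 5: rank(A - 5I) = 3. The eigenspace has dimension 5 - 3 = 2, so there are 2 Jordan blocks; the rank sequence gives block sizes [1, 1].

Assembling the blocks gives the Jordan form J above.

J = [[-2, 1, 0, 0, 0], [0, -2, 1, 0, 0], [0, 0, -2, 0, 0], [0, 0, 0, 5, 0], [0, 0, 0, 0, 5]]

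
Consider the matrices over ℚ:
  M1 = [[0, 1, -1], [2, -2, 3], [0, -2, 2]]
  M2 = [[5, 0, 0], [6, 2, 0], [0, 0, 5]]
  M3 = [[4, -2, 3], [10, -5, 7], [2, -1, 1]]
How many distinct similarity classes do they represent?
Characteristic polynomials: χ_{M1} = x^3, χ_{M2} = (x - 5)^2(x - 2), χ_{M3} = x^3.

{M1, M3}: invariant factors x^3.

{M2}: invariant factors x - 5, (x - 5)(x - 2).

Matrices are similar if and only if their invariant-factor lists agree; the partition into similarity classes is {M1, M3}, {M2}.

2 classes: {M1, M3}, {M2}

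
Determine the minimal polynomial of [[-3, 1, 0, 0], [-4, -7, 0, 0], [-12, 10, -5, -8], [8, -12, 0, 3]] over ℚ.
m_A(x) = (x - 3)(x + 5)^2

The characteristic polynomial factors as (x - 3)(x + 5)^3. The minimal polynomial is ∏(x - λ)^{k_λ} where k_λ is the size of the largest Jordan block at λ.

For λ = -5: rank(A + 5I) = 2, and the largest Jordan block has size 2 (the smallest k with rank((A + 5I)^k) = rank((A + 5I)^(k+1))).
For λ = 3: rank(A - 3I) = 3, and the largest Jordan block has size 1 (the smallest k with rank((A - 3I)^k) = rank((A - 3I)^(k+1))).

So m_A(x) = (x - 3)(x + 5)^2.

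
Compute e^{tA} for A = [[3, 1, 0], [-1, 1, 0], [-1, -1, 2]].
A has Jordan form J = [[2, 1, 0], [0, 2, 0], [0, 0, 2]] with A = PJP^{-1}, so e^{tA} = P e^{tJ} P^{-1}.

For a Jordan block J_k(λ), e^{tJ_k(λ)} = e^{λt} · (I + tN + t^2 N^2/2! + ... + t^{k-1} N^{k-1}/(k-1)!) where N is the nilpotent superdiagonal part.

Assembling the blocks and conjugating back gives the entries of e^{tA} as shown above.

e^{tA} = [[(t + 1)*e^{2*t}, t*e^{2*t}, 0], [-t*e^{2*t}, (1 - t)*e^{2*t}, 0], [-t*e^{2*t}, -t*e^{2*t}, e^{2*t}]]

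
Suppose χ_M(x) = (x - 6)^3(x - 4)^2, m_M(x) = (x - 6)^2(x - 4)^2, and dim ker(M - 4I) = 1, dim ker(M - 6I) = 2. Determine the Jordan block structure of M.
Jordan blocks: (4, 2), (6, 2), (6, 1)

λ = 4: algebraic multiplicity 2 (exponent in χ_M), largest block size 2 (exponent in m_M), 1 block (geometric multiplicity). This forces block sizes [2].
λ = 6: algebraic multiplicity 3 (exponent in χ_M), largest block size 2 (exponent in m_M), 2 blocks (geometric multiplicity). These force block sizes [2, 1].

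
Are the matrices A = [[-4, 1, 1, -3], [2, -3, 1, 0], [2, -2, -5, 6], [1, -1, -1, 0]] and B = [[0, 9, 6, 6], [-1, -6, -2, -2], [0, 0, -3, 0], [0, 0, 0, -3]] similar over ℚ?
Both have characteristic polynomial (x + 3)^4, but the minimal polynomial of A is (x + 3)^3 while the minimal polynomial of B is (x + 3)^2. The minimal polynomial is a similarity invariant, so A and B are not similar.

No.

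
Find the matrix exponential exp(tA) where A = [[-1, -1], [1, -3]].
e^{tA} = [[(t + 1)*e^{-2*t}, -t*e^{-2*t}], [t*e^{-2*t}, (1 - t)*e^{-2*t}]]

A has Jordan form J = [[-2, 1], [0, -2]] with A = PJP^{-1}, so e^{tA} = P e^{tJ} P^{-1}.

For a Jordan block J_k(λ), e^{tJ_k(λ)} = e^{λt} · (I + tN + t^2 N^2/2! + ... + t^{k-1} N^{k-1}/(k-1)!) where N is the nilpotent superdiagonal part.

Assembling the blocks and conjugating back gives the entries of e^{tA} as shown above.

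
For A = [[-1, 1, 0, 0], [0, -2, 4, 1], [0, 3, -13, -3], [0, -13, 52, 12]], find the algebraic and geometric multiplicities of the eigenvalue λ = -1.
algebraic multiplicity 4, geometric multiplicity 2

The characteristic polynomial is (x + 1)^4, so the factor x + 1 appears with exponent 4: the algebraic multiplicity is 4.

rank(A + I) = 2, so the eigenspace has dimension 4 - 2 = 2: the geometric multiplicity is 2.

Since 2 < 4, A is not diagonalizable.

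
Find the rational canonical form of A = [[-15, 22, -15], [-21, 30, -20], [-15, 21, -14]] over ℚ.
R = [[0, 0, -3], [1, 0, 3], [0, 1, 1]]

The invariant factors of A (the non-unit diagonal entries of the Smith normal form of xI - A over ℚ[x]) are (x - 1)(x^2 - 3), each dividing the next. The characteristic polynomial is their product, (x - 1)(x^2 - 3).

The rational canonical form is the block-diagonal matrix of companion matrices C(f_i):
R = [[0, 0, -3], [1, 0, 3], [0, 1, 1]].

Note the characteristic polynomial does not split into linear factors over ℚ, so A has no Jordan form over ℚ; the rational canonical form exists over any field.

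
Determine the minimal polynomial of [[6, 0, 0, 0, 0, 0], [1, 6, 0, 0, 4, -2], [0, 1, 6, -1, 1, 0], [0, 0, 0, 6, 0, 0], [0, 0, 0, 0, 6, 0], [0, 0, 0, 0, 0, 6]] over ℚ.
m_A(x) = (x - 6)^3

The characteristic polynomial factors as (x - 6)^6. The minimal polynomial is ∏(x - λ)^{k_λ} where k_λ is the size of the largest Jordan block at λ.

For λ = 6: rank(A - 6I) = 2, and the largest Jordan block has size 3 (the smallest k with rank((A - 6I)^k) = rank((A - 6I)^(k+1))).

So m_A(x) = (x - 6)^3.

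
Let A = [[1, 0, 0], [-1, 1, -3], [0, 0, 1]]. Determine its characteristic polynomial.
χ_A(x) = (x - 1)^3

xI - A = [[x - 1, 0, 0], [1, x - 1, 3], [0, 0, x - 1]].

Expanding det(xI - A) along the first row:
det(xI - A) = + (x - 1)·det([[x - 1, 3], [0, x - 1]]) - (0)·det([[1, 3], [0, x - 1]]) + (0)·det([[1, x - 1], [0, 0]]).

Evaluating gives χ_A(x) = x^3 - 3x^2 + 3x - 1 = (x - 1)^3.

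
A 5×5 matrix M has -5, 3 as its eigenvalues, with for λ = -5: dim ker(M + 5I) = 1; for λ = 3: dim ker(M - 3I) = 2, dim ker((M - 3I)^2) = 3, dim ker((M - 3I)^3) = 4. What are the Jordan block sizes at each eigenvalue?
Jordan blocks: (-5, 1), (3, 3), (3, 1)

λ = -5: successive nullity increments [1] count blocks of size ≥ k; block sizes are [1].
λ = 3: successive nullity increments [2, 1, 1] count blocks of size ≥ k; block sizes are [3, 1].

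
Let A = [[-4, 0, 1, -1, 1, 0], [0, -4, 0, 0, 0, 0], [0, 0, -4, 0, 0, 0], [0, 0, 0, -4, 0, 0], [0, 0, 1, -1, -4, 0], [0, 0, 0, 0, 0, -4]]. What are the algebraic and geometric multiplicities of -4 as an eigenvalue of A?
algebraic multiplicity 6, geometric multiplicity 4

The characteristic polynomial is (x + 4)^6, so the factor x + 4 appears with exponent 6: the algebraic multiplicity is 6.

rank(A + 4I) = 2, so the eigenspace has dimension 6 - 2 = 4: the geometric multiplicity is 4.

Since 4 < 6, A is not diagonalizable.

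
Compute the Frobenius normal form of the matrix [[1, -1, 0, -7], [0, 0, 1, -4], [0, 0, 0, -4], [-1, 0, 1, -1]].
R = [[0, 0, 0, -4], [1, 0, 0, 0], [0, 1, 0, 4], [0, 0, 1, 0]]

The invariant factors of A (the non-unit diagonal entries of the Smith normal form of xI - A over ℚ[x]) are (x^2 - 2)^2, each dividing the next. The characteristic polynomial is their product, (x^2 - 2)^2.

The rational canonical form is the block-diagonal matrix of companion matrices C(f_i):
R = [[0, 0, 0, -4], [1, 0, 0, 0], [0, 1, 0, 4], [0, 0, 1, 0]].

Note the characteristic polynomial does not split into linear factors over ℚ, so A has no Jordan form over ℚ; the rational canonical form exists over any field.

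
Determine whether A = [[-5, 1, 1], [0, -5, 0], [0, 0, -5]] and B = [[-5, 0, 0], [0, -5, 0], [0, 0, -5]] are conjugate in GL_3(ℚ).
No.

Both have characteristic polynomial (x + 5)^3, but the minimal polynomial of A is (x + 5)^2 while the minimal polynomial of B is x + 5. The minimal polynomial is a similarity invariant, so A and B are not similar.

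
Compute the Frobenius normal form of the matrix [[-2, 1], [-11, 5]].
The invariant factors of A (the non-unit diagonal entries of the Smith normal form of xI - A over ℚ[x]) are x^2 - 3x + 1, each dividing the next. The characteristic polynomial is their product, x^2 - 3x + 1.

The rational canonical form is the block-diagonal matrix of companion matrices C(f_i):
R = [[0, -1], [1, 3]].

Note the characteristic polynomial does not split into linear factors over ℚ, so A has no Jordan form over ℚ; the rational canonical form exists over any field.

R = [[0, -1], [1, 3]]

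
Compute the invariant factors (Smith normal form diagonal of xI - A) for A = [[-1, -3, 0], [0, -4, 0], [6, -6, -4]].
x + 4, (x + 1)(x + 4)

The Jordan structure of A has elementary divisors (x + 4), (x + 4), (x + 1). Arranging the block sizes at each eigenvalue in decreasing order and taking row products gives the invariant factors.

Invariant factors (smallest first, each dividing the next): x + 4, (x + 1)(x + 4).

Check: the last factor (x + 1)(x + 4) is the minimal polynomial, and the product (x + 1)(x + 4)^2 is the characteristic polynomial.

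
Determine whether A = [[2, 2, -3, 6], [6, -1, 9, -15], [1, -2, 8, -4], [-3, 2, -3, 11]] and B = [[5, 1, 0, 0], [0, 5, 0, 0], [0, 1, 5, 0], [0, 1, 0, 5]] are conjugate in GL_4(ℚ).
No.

Both have characteristic polynomial (x - 5)^4 and minimal polynomial (x - 5)^2. But rank(A - 5I) = 2 for A while rank(B - 5I) = 1 for B, so the number of Jordan blocks at λ = 5 differs. A and B are not similar.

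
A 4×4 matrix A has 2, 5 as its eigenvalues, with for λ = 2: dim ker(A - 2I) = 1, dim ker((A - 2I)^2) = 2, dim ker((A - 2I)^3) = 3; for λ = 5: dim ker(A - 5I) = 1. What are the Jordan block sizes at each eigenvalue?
λ = 2: successive nullity increments [1, 1, 1] count blocks of size ≥ k; block sizes are [3].
λ = 5: successive nullity increments [1] count blocks of size ≥ k; block sizes are [1].

Jordan blocks: (2, 3), (5, 1)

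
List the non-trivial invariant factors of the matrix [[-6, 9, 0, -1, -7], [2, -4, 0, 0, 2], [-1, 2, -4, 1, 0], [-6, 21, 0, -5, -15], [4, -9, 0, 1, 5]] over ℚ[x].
x + 2, (x + 2)^2(x + 4)^2

The Jordan structure of A has elementary divisors (x + 4)^2, (x + 2)^2, (x + 2). Arranging the block sizes at each eigenvalue in decreasing order and taking row products gives the invariant factors.

Invariant factors (smallest first, each dividing the next): x + 2, (x + 2)^2(x + 4)^2.

Check: the last factor (x + 2)^2(x + 4)^2 is the minimal polynomial, and the product (x + 2)^3(x + 4)^2 is the characteristic polynomial.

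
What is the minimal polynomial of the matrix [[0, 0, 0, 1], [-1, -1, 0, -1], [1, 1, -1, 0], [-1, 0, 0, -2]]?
m_A(x) = (x + 1)^2

The characteristic polynomial factors as (x + 1)^4. The minimal polynomial is ∏(x - λ)^{k_λ} where k_λ is the size of the largest Jordan block at λ.

For λ = -1: rank(A + I) = 2, and the largest Jordan block has size 2 (the smallest k with rank((A + I)^k) = rank((A + I)^(k+1))).

So m_A(x) = (x + 1)^2.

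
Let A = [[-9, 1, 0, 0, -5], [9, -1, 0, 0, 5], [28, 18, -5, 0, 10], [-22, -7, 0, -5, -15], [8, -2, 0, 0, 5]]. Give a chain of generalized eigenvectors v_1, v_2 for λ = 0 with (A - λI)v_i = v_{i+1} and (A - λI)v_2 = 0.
v_1 = [[0, -1, -4, 2, 0]]^T, v_2 = [[-1, 1, 2, -3, 2]]^T

We seek v_1 ∈ ker(A^2) \ ker(A), then set v_{i+1} = A v_i.

One such chain is v_1 = [[0, -1, -4, 2, 0]]^T, v_2 = [[-1, 1, 2, -3, 2]]^T. Check: A v_2 = [[0, 0, 0, 0, 0]]^T = 0.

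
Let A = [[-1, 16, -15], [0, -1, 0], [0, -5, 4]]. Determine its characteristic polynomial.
χ_A(x) = (x - 4)(x + 1)^2

xI - A = [[x + 1, -16, 15], [0, x + 1, 0], [0, 5, x - 4]].

Expanding det(xI - A) along the first row:
det(xI - A) = + (x + 1)·det([[x + 1, 0], [5, x - 4]]) - (-16)·det([[0, 0], [0, x - 4]]) + (15)·det([[0, x + 1], [0, 5]]).

Evaluating gives χ_A(x) = x^3 - 2x^2 - 7x - 4 = (x - 4)(x + 1)^2.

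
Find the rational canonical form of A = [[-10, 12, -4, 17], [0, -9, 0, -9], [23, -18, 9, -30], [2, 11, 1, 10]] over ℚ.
R = [[0, 0, 0, -9], [1, 0, 0, 0], [0, 1, 0, -6], [0, 0, 1, 0]]

The invariant factors of A (the non-unit diagonal entries of the Smith normal form of xI - A over ℚ[x]) are (x^2 + 3)^2, each dividing the next. The characteristic polynomial is their product, (x^2 + 3)^2.

The rational canonical form is the block-diagonal matrix of companion matrices C(f_i):
R = [[0, 0, 0, -9], [1, 0, 0, 0], [0, 1, 0, -6], [0, 0, 1, 0]].

Note the characteristic polynomial does not split into linear factors over ℚ, so A has no Jordan form over ℚ; the rational canonical form exists over any field.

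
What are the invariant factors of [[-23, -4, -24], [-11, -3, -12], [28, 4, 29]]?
(x - 5)(x + 1)^2

The Jordan structure of A has elementary divisors (x + 1)^2, (x - 5). Arranging the block sizes at each eigenvalue in decreasing order and taking row products gives the invariant factors.

Invariant factors (smallest first, each dividing the next): (x - 5)(x + 1)^2.

Check: the last factor (x - 5)(x + 1)^2 is the minimal polynomial, and the product (x - 5)(x + 1)^2 is the characteristic polynomial.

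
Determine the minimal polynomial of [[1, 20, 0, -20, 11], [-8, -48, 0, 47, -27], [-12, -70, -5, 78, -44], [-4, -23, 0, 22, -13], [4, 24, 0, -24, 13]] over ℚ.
The characteristic polynomial factors as (x + 1)^2(x + 5)^3. The minimal polynomial is ∏(x - λ)^{k_λ} where k_λ is the size of the largest Jordan block at λ.

For λ = -5: rank(A + 5I) = 3, and the largest Jordan block has size 2 (the smallest k with rank((A + 5I)^k) = rank((A + 5I)^(k+1))).
For λ = -1: rank(A + I) = 4, and the largest Jordan block has size 2 (the smallest k with rank((A + I)^k) = rank((A + I)^(k+1))).

So m_A(x) = (x + 1)^2(x + 5)^2.

m_A(x) = (x + 1)^2(x + 5)^2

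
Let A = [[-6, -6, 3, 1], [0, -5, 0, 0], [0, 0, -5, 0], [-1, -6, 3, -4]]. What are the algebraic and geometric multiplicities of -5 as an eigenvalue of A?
algebraic multiplicity 4, geometric multiplicity 3

The characteristic polynomial is (x + 5)^4, so the factor x + 5 appears with exponent 4: the algebraic multiplicity is 4.

rank(A + 5I) = 1, so the eigenspace has dimension 4 - 1 = 3: the geometric multiplicity is 3.

Since 3 < 4, A is not diagonalizable.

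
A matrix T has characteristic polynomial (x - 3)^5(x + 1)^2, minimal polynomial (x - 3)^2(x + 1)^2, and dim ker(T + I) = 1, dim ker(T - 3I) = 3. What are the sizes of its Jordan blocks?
λ = -1: algebraic multiplicity 2 (exponent in χ_T), largest block size 2 (exponent in m_T), 1 block (geometric multiplicity). This forces block sizes [2].
λ = 3: algebraic multiplicity 5 (exponent in χ_T), largest block size 2 (exponent in m_T), 3 blocks (geometric multiplicity). These force block sizes [2, 2, 1].

Jordan blocks: (-1, 2), (3, 2), (3, 2), (3, 1)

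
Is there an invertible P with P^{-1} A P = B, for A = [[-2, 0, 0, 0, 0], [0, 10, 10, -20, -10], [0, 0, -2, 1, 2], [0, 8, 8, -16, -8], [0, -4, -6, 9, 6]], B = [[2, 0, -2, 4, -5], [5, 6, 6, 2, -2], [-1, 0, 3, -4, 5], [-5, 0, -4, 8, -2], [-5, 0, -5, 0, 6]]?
trace(A) = -4 but trace(B) = 25. The trace is a similarity invariant, so A and B are not similar.

No.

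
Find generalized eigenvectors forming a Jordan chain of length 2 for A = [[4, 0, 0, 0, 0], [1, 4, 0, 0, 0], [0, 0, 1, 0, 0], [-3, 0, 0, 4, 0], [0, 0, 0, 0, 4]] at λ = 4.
We seek v_1 ∈ ker((A - 4I)^2) \ ker(A - 4I), then set v_{i+1} = (A - 4I) v_i.

One such chain is v_1 = [[1, 0, 0, 0, 0]]^T, v_2 = [[0, 1, 0, -3, 0]]^T. Check: (A - 4I) v_2 = [[0, 0, 0, 0, 0]]^T = 0.

v_1 = [[1, 0, 0, 0, 0]]^T, v_2 = [[0, 1, 0, -3, 0]]^T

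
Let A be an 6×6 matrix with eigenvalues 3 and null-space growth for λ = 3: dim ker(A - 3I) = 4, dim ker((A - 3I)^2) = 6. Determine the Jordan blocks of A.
λ = 3: successive nullity increments [4, 2] count blocks of size ≥ k; block sizes are [2, 2, 1, 1].

Jordan blocks: (3, 2), (3, 2), (3, 1), (3, 1)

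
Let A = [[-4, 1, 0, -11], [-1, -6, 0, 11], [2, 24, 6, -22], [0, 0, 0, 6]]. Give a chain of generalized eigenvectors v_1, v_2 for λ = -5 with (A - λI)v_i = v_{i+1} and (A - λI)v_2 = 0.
v_1 = [[0, 1, -2, 0]]^T, v_2 = [[1, -1, 2, 0]]^T

We seek v_1 ∈ ker((A + 5I)^2) \ ker(A + 5I), then set v_{i+1} = (A + 5I) v_i.

One such chain is v_1 = [[0, 1, -2, 0]]^T, v_2 = [[1, -1, 2, 0]]^T. Check: (A + 5I) v_2 = [[0, 0, 0, 0]]^T = 0.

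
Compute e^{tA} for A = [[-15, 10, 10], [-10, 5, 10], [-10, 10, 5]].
e^{tA} = [[(2 - e^{10*t})*e^{-5*t}, 2*sinh(5*t), 2*sinh(5*t)], [-2*sinh(5*t), e^{5*t}, 2*sinh(5*t)], [-2*sinh(5*t), 2*sinh(5*t), e^{5*t}]]

A has Jordan form J = [[-5, 0, 0], [0, -5, 0], [0, 0, 5]] with A = PJP^{-1}, so e^{tA} = P e^{tJ} P^{-1}.

For a Jordan block J_k(λ), e^{tJ_k(λ)} = e^{λt} · (I + tN + t^2 N^2/2! + ... + t^{k-1} N^{k-1}/(k-1)!) where N is the nilpotent superdiagonal part.

Assembling the blocks and conjugating back gives the entries of e^{tA} as shown above.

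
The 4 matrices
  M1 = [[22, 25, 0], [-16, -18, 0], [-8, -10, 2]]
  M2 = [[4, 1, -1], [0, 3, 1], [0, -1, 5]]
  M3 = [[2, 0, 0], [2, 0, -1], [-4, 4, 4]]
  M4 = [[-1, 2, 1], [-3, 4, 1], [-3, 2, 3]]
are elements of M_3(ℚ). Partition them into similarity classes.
Characteristic polynomials: χ_{M1} = (x - 2)^3, χ_{M2} = (x - 4)^3, χ_{M3} = (x - 2)^3, χ_{M4} = (x - 2)^3.

{M1, M3, M4}: invariant factors x - 2, (x - 2)^2.

{M2}: invariant factors x - 4, (x - 4)^2.

Matrices are similar if and only if their invariant-factor lists agree; the partition into similarity classes is {M1, M3, M4}, {M2}.

2 classes: {M1, M3, M4}, {M2}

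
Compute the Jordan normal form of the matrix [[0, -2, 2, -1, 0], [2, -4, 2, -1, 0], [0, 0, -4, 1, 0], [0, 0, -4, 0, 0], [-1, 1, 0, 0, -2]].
J = [[-2, 1, 0, 0, 0], [0, -2, 0, 0, 0], [0, 0, -2, 1, 0], [0, 0, 0, -2, 0], [0, 0, 0, 0, -2]]

The characteristic polynomial is det(xI - A) = (x + 2)^5, so the eigenvalues are -2 (algebraic multiplicity 5).

For λ = -2: rank(A + 2I) = 2, rank((A + 2I)^2) = 0. The eigenspace has dimension 5 - 2 = 3, so there are 3 Jordan blocks; the rank sequence gives block sizes [2, 2, 1].

Assembling the blocks gives the Jordan form J above.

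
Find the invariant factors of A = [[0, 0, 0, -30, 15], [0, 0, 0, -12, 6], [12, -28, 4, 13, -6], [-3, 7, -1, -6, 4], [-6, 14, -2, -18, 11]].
The Jordan structure of A has elementary divisors x, x, (x - 3)^3. Arranging the block sizes at each eigenvalue in decreasing order and taking row products gives the invariant factors.

Invariant factors (smallest first, each dividing the next): x, x(x - 3)^3.

Check: the last factor x(x - 3)^3 is the minimal polynomial, and the product x^2(x - 3)^3 is the characteristic polynomial.

x, x(x - 3)^3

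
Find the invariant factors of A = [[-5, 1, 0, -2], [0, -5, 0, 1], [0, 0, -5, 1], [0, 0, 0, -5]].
The Jordan structure of A has elementary divisors (x + 5)^3, (x + 5). Arranging the block sizes at each eigenvalue in decreasing order and taking row products gives the invariant factors.

Invariant factors (smallest first, each dividing the next): x + 5, (x + 5)^3.

Check: the last factor (x + 5)^3 is the minimal polynomial, and the product (x + 5)^4 is the characteristic polynomial.

x + 5, (x + 5)^3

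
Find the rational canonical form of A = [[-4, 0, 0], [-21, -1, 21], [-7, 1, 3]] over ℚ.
R = [[-4, 0, 0], [0, 0, 24], [0, 1, 2]]

The invariant factors of A (the non-unit diagonal entries of the Smith normal form of xI - A over ℚ[x]) are x + 4, (x - 6)(x + 4), each dividing the next. The characteristic polynomial is their product, (x - 6)(x + 4)^2.

The rational canonical form is the block-diagonal matrix of companion matrices C(f_i):
R = [[-4, 0, 0], [0, 0, 24], [0, 1, 2]].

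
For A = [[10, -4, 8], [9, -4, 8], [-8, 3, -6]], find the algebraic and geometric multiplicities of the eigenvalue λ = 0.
algebraic multiplicity 3, geometric multiplicity 1

The characteristic polynomial is x^3, so the factor x appears with exponent 3: the algebraic multiplicity is 3.

rank(A) = 2, so the eigenspace has dimension 3 - 2 = 1: the geometric multiplicity is 1.

Since 1 < 3, A is not diagonalizable.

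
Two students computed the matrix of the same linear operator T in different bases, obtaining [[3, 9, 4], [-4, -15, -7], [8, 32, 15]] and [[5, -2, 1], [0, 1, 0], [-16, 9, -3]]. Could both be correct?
Yes.

Two matrices over a field are similar if and only if they have the same invariant factors.

Both A and B have characteristic polynomial (x - 1)^3 and minimal polynomial (x - 1)^3. Computing further, both have invariant factors (x - 1)^3. Hence A and B are similar.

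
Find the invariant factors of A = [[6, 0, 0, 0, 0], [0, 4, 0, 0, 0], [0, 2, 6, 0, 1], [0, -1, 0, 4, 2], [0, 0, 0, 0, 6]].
x - 6, (x - 6)^2(x - 4)^2

The Jordan structure of A has elementary divisors (x - 4)^2, (x - 6)^2, (x - 6). Arranging the block sizes at each eigenvalue in decreasing order and taking row products gives the invariant factors.

Invariant factors (smallest first, each dividing the next): x - 6, (x - 6)^2(x - 4)^2.

Check: the last factor (x - 6)^2(x - 4)^2 is the minimal polynomial, and the product (x - 6)^3(x - 4)^2 is the characteristic polynomial.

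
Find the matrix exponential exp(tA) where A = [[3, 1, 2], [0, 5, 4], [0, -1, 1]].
A has Jordan form J = [[3, 1, 0], [0, 3, 0], [0, 0, 3]] with A = PJP^{-1}, so e^{tA} = P e^{tJ} P^{-1}.

For a Jordan block J_k(λ), e^{tJ_k(λ)} = e^{λt} · (I + tN + t^2 N^2/2! + ... + t^{k-1} N^{k-1}/(k-1)!) where N is the nilpotent superdiagonal part.

Assembling the blocks and conjugating back gives the entries of e^{tA} as shown above.

e^{tA} = [[e^{3*t}, t*e^{3*t}, 2*t*e^{3*t}], [0, (2*t + 1)*e^{3*t}, 4*t*e^{3*t}], [0, -t*e^{3*t}, (1 - 2*t)*e^{3*t}]]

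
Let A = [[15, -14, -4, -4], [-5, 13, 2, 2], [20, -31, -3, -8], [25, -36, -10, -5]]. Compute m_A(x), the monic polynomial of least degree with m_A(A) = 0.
m_A(x) = (x - 5)^3

The characteristic polynomial factors as (x - 5)^4. The minimal polynomial is ∏(x - λ)^{k_λ} where k_λ is the size of the largest Jordan block at λ.

For λ = 5: rank(A - 5I) = 2, and the largest Jordan block has size 3 (the smallest k with rank((A - 5I)^k) = rank((A - 5I)^(k+1))).

So m_A(x) = (x - 5)^3.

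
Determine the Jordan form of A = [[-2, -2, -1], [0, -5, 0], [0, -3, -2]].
The characteristic polynomial is det(xI - A) = (x + 2)^2(x + 5), so the eigenvalues are -5 (algebraic multiplicity 1), -2 (algebraic multiplicity 2).

For λ = -5: algebraic multiplicity 1 gives one 1×1 block.

For λ = -2: rank(A + 2I) = 2, rank((A + 2I)^2) = 1. The eigenspace has dimension 3 - 2 = 1, so there is 1 Jordan block; the rank sequence gives block sizes [2].

Assembling the blocks gives the Jordan form J above.

J = [[-5, 0, 0], [0, -2, 1], [0, 0, -2]]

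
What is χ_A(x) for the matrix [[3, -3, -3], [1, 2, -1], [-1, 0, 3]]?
χ_A(x) = (x - 3)^2(x - 2)

xI - A = [[x - 3, 3, 3], [-1, x - 2, 1], [1, 0, x - 3]].

Expanding det(xI - A) along the first row:
det(xI - A) = + (x - 3)·det([[x - 2, 1], [0, x - 3]]) - (3)·det([[-1, 1], [1, x - 3]]) + (3)·det([[-1, x - 2], [1, 0]]).

Evaluating gives χ_A(x) = x^3 - 8x^2 + 21x - 18 = (x - 3)^2(x - 2).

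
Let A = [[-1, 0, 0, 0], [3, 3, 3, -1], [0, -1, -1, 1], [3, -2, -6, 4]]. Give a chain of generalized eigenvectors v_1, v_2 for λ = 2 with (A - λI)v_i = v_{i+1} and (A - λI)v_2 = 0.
We seek v_1 ∈ ker((A - 2I)^2) \ ker(A - 2I), then set v_{i+1} = (A - 2I) v_i.

One such chain is v_1 = [[0, 0, 1, 2]]^T, v_2 = [[0, 1, -1, -2]]^T. Check: (A - 2I) v_2 = [[0, 0, 0, 0]]^T = 0.

v_1 = [[0, 0, 1, 2]]^T, v_2 = [[0, 1, -1, -2]]^T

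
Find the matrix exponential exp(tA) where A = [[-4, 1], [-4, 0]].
e^{tA} = [[(1 - 2*t)*e^{-2*t}, t*e^{-2*t}], [-4*t*e^{-2*t}, (2*t + 1)*e^{-2*t}]]

A has Jordan form J = [[-2, 1], [0, -2]] with A = PJP^{-1}, so e^{tA} = P e^{tJ} P^{-1}.

For a Jordan block J_k(λ), e^{tJ_k(λ)} = e^{λt} · (I + tN + t^2 N^2/2! + ... + t^{k-1} N^{k-1}/(k-1)!) where N is the nilpotent superdiagonal part.

Assembling the blocks and conjugating back gives the entries of e^{tA} as shown above.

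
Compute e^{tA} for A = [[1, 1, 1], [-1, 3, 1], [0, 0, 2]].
e^{tA} = [[(1 - t)*e^{2*t}, t*e^{2*t}, t*e^{2*t}], [-t*e^{2*t}, (t + 1)*e^{2*t}, t*e^{2*t}], [0, 0, e^{2*t}]]

A has Jordan form J = [[2, 1, 0], [0, 2, 0], [0, 0, 2]] with A = PJP^{-1}, so e^{tA} = P e^{tJ} P^{-1}.

For a Jordan block J_k(λ), e^{tJ_k(λ)} = e^{λt} · (I + tN + t^2 N^2/2! + ... + t^{k-1} N^{k-1}/(k-1)!) where N is the nilpotent superdiagonal part.

Assembling the blocks and conjugating back gives the entries of e^{tA} as shown above.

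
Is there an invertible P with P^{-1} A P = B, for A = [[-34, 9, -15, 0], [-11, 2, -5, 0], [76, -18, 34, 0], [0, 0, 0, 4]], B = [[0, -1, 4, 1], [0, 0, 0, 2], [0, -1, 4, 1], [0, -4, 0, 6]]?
trace(A) = 6 but trace(B) = 10. The trace is a similarity invariant, so A and B are not similar.

No.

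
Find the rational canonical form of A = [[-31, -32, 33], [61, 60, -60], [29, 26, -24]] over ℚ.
The invariant factors of A (the non-unit diagonal entries of the Smith normal form of xI - A over ℚ[x]) are (x - 6)(x^2 + x + 5), each dividing the next. The characteristic polynomial is their product, (x - 6)(x^2 + x + 5).

The rational canonical form is the block-diagonal matrix of companion matrices C(f_i):
R = [[0, 0, 30], [1, 0, 1], [0, 1, 5]].

Note the characteristic polynomial does not split into linear factors over ℚ, so A has no Jordan form over ℚ; the rational canonical form exists over any field.

R = [[0, 0, 30], [1, 0, 1], [0, 1, 5]]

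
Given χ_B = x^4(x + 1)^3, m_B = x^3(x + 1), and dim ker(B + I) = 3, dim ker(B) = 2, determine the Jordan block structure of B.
Jordan blocks: (-1, 1), (-1, 1), (-1, 1), (0, 3), (0, 1)

λ = -1: algebraic multiplicity 3 (exponent in χ_B), largest block size 1 (exponent in m_B), 3 blocks (geometric multiplicity). These force block sizes [1, 1, 1].
λ = 0: algebraic multiplicity 4 (exponent in χ_B), largest block size 3 (exponent in m_B), 2 blocks (geometric multiplicity). These force block sizes [3, 1].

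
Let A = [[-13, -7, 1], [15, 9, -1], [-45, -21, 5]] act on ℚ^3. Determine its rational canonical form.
The invariant factors of A (the non-unit diagonal entries of the Smith normal form of xI - A over ℚ[x]) are x - 2, (x - 2)(x + 3), each dividing the next. The characteristic polynomial is their product, (x - 2)^2(x + 3).

The rational canonical form is the block-diagonal matrix of companion matrices C(f_i):
R = [[2, 0, 0], [0, 0, 6], [0, 1, -1]].

R = [[2, 0, 0], [0, 0, 6], [0, 1, -1]]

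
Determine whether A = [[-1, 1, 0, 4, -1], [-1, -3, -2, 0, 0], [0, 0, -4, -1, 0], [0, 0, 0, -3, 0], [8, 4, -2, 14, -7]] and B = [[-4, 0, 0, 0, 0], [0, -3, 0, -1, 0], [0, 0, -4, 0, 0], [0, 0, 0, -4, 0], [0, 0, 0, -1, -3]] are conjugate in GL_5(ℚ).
No.

Both have characteristic polynomial (x + 3)^2(x + 4)^3, but the minimal polynomial of A is (x + 3)(x + 4)^2 while the minimal polynomial of B is (x + 3)(x + 4). The minimal polynomial is a similarity invariant, so A and B are not similar.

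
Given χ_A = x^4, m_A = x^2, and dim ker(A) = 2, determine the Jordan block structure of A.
Jordan blocks: (0, 2), (0, 2)

λ = 0: algebraic multiplicity 4 (exponent in χ_A), largest block size 2 (exponent in m_A), 2 blocks (geometric multiplicity). These force block sizes [2, 2].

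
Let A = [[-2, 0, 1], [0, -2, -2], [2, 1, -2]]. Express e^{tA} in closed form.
e^{tA} = [[(t^2 + 1)*e^{-2*t}, t^2*e^{-2*t}/2, t*e^{-2*t}], [-2*t^2*e^{-2*t}, (1 - t^2)*e^{-2*t}, -2*t*e^{-2*t}], [2*t*e^{-2*t}, t*e^{-2*t}, e^{-2*t}]]

A has Jordan form J = [[-2, 1, 0], [0, -2, 1], [0, 0, -2]] with A = PJP^{-1}, so e^{tA} = P e^{tJ} P^{-1}.

For a Jordan block J_k(λ), e^{tJ_k(λ)} = e^{λt} · (I + tN + t^2 N^2/2! + ... + t^{k-1} N^{k-1}/(k-1)!) where N is the nilpotent superdiagonal part.

Assembling the blocks and conjugating back gives the entries of e^{tA} as shown above.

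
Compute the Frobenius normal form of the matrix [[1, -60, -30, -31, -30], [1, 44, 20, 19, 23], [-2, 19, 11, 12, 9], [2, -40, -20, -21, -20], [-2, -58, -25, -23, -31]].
The invariant factors of A (the non-unit diagonal entries of the Smith normal form of xI - A over ℚ[x]) are (x - 3)(x - 1)(x^3 - 4x + 5), each dividing the next. The characteristic polynomial is their product, (x - 3)(x - 1)(x^3 - 4x + 5).

The rational canonical form is the block-diagonal matrix of companion matrices C(f_i):
R = [[0, 0, 0, 0, -15], [1, 0, 0, 0, 32], [0, 1, 0, 0, -21], [0, 0, 1, 0, 1], [0, 0, 0, 1, 4]].

Note the characteristic polynomial does not split into linear factors over ℚ, so A has no Jordan form over ℚ; the rational canonical form exists over any field.

R = [[0, 0, 0, 0, -15], [1, 0, 0, 0, 32], [0, 1, 0, 0, -21], [0, 0, 1, 0, 1], [0, 0, 0, 1, 4]]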